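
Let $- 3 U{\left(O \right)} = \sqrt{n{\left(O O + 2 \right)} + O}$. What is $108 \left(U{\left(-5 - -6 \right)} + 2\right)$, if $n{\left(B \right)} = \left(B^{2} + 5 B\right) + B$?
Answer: $216 - 72 \sqrt{7} \approx 25.506$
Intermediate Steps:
$n{\left(B \right)} = B^{2} + 6 B$
$U{\left(O \right)} = - \frac{\sqrt{O + \left(2 + O^{2}\right) \left(8 + O^{2}\right)}}{3}$ ($U{\left(O \right)} = - \frac{\sqrt{\left(O O + 2\right) \left(6 + \left(O O + 2\right)\right) + O}}{3} = - \frac{\sqrt{\left(O^{2} + 2\right) \left(6 + \left(O^{2} + 2\right)\right) + O}}{3} = - \frac{\sqrt{\left(2 + O^{2}\right) \left(6 + \left(2 + O^{2}\right)\right) + O}}{3} = - \frac{\sqrt{\left(2 + O^{2}\right) \left(8 + O^{2}\right) + O}}{3} = - \frac{\sqrt{O + \left(2 + O^{2}\right) \left(8 + O^{2}\right)}}{3}$)
$108 \left(U{\left(-5 - -6 \right)} + 2\right) = 108 \left(- \frac{\sqrt{\left(-5 - -6\right) + \left(2 + \left(-5 - -6\right)^{2}\right) \left(8 + \left(-5 - -6\right)^{2}\right)}}{3} + 2\right) = 108 \left(- \frac{\sqrt{\left(-5 + 6\right) + \left(2 + \left(-5 + 6\right)^{2}\right) \left(8 + \left(-5 + 6\right)^{2}\right)}}{3} + 2\right) = 108 \left(- \frac{\sqrt{1 + \left(2 + 1^{2}\right) \left(8 + 1^{2}\right)}}{3} + 2\right) = 108 \left(- \frac{\sqrt{1 + \left(2 + 1\right) \left(8 + 1\right)}}{3} + 2\right) = 108 \left(- \frac{\sqrt{1 + 3 \cdot 9}}{3} + 2\right) = 108 \left(- \frac{\sqrt{1 + 27}}{3} + 2\right) = 108 \left(- \frac{\sqrt{28}}{3} + 2\right) = 108 \left(- \frac{2 \sqrt{7}}{3} + 2\right) = 108 \left(2 - \frac{2 \sqrt{7}}{3}\right) = 216 - 72 \sqrt{7}$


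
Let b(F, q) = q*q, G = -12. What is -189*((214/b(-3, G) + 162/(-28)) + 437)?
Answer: -654243/8 ≈ -81780.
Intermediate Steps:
b(F, q) = q**2
-189*((214/b(-3, G) + 162/(-28)) + 437) = -189*((214/((-12)**2) + 162/(-28)) + 437) = -189*((214/144 + 162*(-1/28)) + 437) = -189*((214*(1/144) - 81/14) + 437) = -189*((107/72 - 81/14) + 437) = -189*(-2167/504 + 437) = -189*218081/504 = -654243/8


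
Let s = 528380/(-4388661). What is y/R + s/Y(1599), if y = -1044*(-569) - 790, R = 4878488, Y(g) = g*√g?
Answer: 296623/2439244 - 528380*√1599/11220932833461 ≈ 0.12160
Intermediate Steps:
Y(g) = g^(3/2)
y = 593246 (y = 594036 - 790 = 593246)
s = -528380/4388661 (s = 528380*(-1/4388661) = -528380/4388661 ≈ -0.12040)
y/R + s/Y(1599) = 593246/4878488 - 528380*√1599/2556801/4388661 = 593246*(1/4878488) - 528380*√1599/2556801/4388661 = 296623/2439244 - 528380*√1599/11220932833461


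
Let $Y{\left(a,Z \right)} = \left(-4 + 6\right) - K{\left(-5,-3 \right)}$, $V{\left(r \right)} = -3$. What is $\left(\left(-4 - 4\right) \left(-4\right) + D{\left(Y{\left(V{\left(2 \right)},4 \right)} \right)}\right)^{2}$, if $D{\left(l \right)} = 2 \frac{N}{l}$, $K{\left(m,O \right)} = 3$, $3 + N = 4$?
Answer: $900$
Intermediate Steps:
$N = 1$ ($N = -3 + 4 = 1$)
$Y{\left(a,Z \right)} = -1$ ($Y{\left(a,Z \right)} = \left(-4 + 6\right) - 3 = 2 - 3 = -1$)
$D{\left(l \right)} = \frac{2}{l}$ ($D{\left(l \right)} = 2 \cdot 1 \frac{1}{l} = \frac{2}{l}$)
$\left(\left(-4 - 4\right) \left(-4\right) + D{\left(Y{\left(V{\left(2 \right)},4 \right)} \right)}\right)^{2} = \left(\left(-4 - 4\right) \left(-4\right) + \frac{2}{-1}\right)^{2} = \left(\left(-8\right) \left(-4\right) + 2 \left(-1\right)\right)^{2} = \left(32 - 2\right)^{2} = 30^{2} = 900$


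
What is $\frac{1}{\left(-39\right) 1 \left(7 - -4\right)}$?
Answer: $- \frac{1}{429} \approx -0.002331$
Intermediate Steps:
$\frac{1}{\left(-39\right) 1 \left(7 - -4\right)} = \frac{1}{\left(-39\right) \left(7 + 4\right)} = \frac{1}{\left(-39\right) 11} = \frac{1}{-429} = - \frac{1}{429}$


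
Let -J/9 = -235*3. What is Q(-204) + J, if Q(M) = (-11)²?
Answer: 6466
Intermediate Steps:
Q(M) = 121
J = 6345 (J = -(-2115)*3 = -9*(-705) = 6345)
Q(-204) + J = 121 + 6345 = 6466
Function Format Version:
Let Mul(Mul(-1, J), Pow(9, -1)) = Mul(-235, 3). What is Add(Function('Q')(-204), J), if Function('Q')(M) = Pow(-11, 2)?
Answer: 6466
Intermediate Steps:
Function('Q')(M) = 121
J = 6345 (J = Mul(-9, Mul(-235, 3)) = Mul(-9, -705) = 6345)
Add(Function('Q')(-204), J) = Add(121, 6345) = 6466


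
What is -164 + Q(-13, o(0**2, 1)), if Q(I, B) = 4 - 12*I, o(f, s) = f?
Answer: -4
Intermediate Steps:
Q(I, B) = 4 - 12*I
-164 + Q(-13, o(0**2, 1)) = -164 + (4 - 12*(-13)) = -164 + (4 + 156) = -164 + 160 = -4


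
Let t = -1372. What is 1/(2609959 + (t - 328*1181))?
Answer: 1/2221219 ≈ 4.5020e-7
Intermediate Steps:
1/(2609959 + (t - 328*1181)) = 1/(2609959 + (-1372 - 328*1181)) = 1/(2609959 + (-1372 - 387368)) = 1/(2609959 - 388740) = 1/2221219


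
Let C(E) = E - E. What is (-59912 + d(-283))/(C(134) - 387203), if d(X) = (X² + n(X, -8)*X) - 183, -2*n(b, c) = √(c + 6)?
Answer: -19994/387203 - 283*I*√2/774406 ≈ -0.051637 - 0.00051681*I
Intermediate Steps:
C(E) = 0
n(b, c) = -√(6 + c)/2 (n(b, c) = -√(c + 6)/2 = -√(6 + c)/2)
d(X) = -183 + X² - I*X*√2/2 (d(X) = (X² + (-√(6 - 8)/2)*X) - 183 = (X² + (-I*√2/2)*X) - 183 = (X² - I*X*√2/2) - 183 = -183 + X² - I*X*√2/2)
(-59912 + d(-283))/(C(134) - 387203) = (-59912 + (-183 + (-283)² - ½*I*(-283)*√2))/(0 - 387203) = (-59912 + (-183 + 80089 + 283*I*√2/2))/(-387203) = (-59912 + (79906 + 283*I*√2/2))*(-1/387203) = (19994 + 283*I*√2/2)*(-1/387203) = -19994/387203 - 283*I*√2/774406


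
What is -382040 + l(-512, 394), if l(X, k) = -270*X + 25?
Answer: -243775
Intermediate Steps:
l(X, k) = 25 - 270*X
-382040 + l(-512, 394) = -382040 + (25 - 270*(-512)) = -382040 + (25 + 138240) = -382040 + 138265 = -243775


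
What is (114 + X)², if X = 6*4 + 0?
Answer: 19044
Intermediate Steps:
X = 24 (X = 24 + 0 = 24)
(114 + X)² = (114 + 24)² = 138² = 19044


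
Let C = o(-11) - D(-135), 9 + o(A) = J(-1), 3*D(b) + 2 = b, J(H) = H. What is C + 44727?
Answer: 134288/3 ≈ 44763.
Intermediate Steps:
D(b) = -2/3 + b/3
o(A) = -10 (o(A) = -9 - 1 = -10)
C = 107/3 (C = -10 - (-2/3 + (1/3)*(-135)) = -10 - (-2/3 - 45) = -10 - 1*(-137/3) = -10 + 137/3 = 107/3 ≈ 35.667)
C + 44727 = 107/3 + 44727 = 134288/3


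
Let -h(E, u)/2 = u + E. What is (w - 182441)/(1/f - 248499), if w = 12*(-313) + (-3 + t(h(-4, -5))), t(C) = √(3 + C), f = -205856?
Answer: 403477760/538473791 - 205856*√21/51155010145 ≈ 0.74928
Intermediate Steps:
h(E, u) = -2*E - 2*u (h(E, u) = -2*(u + E) = -2*(E + u) = -2*E - 2*u)
w = -3759 + √21 (w = 12*(-313) + (-3 + √(3 + (-2*(-4) - 2*(-5)))) = -3756 + (-3 + √(3 + (8 + 10))) = -3756 + (-3 + √(3 + 18)) = -3756 + (-3 + √21) = -3759 + √21 ≈ -3754.4)
(w - 182441)/(1/f - 248499) = ((-3759 + √21) - 182441)/(1/(-205856) - 248499) = (-186200 + √21)/(-1/205856 - 248499) = (-186200 + √21)/(-51155010145/205856) = (-186200 + √21)*(-205856/51155010145) = 403477760/538473791 - 205856*√21/51155010145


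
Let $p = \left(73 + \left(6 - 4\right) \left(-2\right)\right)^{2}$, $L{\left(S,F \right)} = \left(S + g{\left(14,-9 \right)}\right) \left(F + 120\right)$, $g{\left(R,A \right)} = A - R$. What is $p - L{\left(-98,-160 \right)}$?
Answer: $-79$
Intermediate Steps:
$L{\left(S,F \right)} = \left(-23 + S\right) \left(120 + F\right)$ ($L{\left(S,F \right)} = \left(S - 23\right) \left(F + 120\right) = \left(S - 23\right) \left(120 + F\right) = \left(-23 + S\right) \left(120 + F\right)$)
$p = 4761$ ($p = \left(73 + 2 \left(-2\right)\right)^{2} = \left(73 - 4\right)^{2} = 69^{2} = 4761$)
$p - L{\left(-98,-160 \right)} = 4761 - \left(-2760 - -3680 + 120 \left(-98\right) - -15680\right) = 4761 - \left(-2760 + 3680 - 11760 + 15680\right) = 4761 - 4840 = -79$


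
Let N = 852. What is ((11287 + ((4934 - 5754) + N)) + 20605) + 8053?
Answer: 39977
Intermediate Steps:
((11287 + ((4934 - 5754) + N)) + 20605) + 8053 = ((11287 + ((4934 - 5754) + 852)) + 20605) + 8053 = ((11287 + (-820 + 852)) + 20605) + 8053 = ((11287 + 32) + 20605) + 8053 = (11319 + 20605) + 8053 = 31924 + 8053 = 39977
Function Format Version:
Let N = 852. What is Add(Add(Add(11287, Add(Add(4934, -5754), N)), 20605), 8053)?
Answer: 39977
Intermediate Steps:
Add(Add(Add(11287, Add(Add(4934, -5754), N)), 20605), 8053) = Add(Add(Add(11287, Add(Add(4934, -5754), 852)), 20605), 8053) = Add(Add(Add(11287, Add(-820, 852)), 20605), 8053) = Add(Add(Add(11287, 32), 20605), 8053) = Add(Add(11319, 20605), 8053) = Add(31924, 8053) = 39977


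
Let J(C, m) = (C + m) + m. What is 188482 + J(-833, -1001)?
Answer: 185647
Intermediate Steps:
J(C, m) = C + 2*m
188482 + J(-833, -1001) = 188482 + (-833 + 2*(-1001)) = 188482 + (-833 - 2002) = 188482 - 2835 = 185647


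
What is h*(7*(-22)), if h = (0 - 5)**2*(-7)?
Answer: 26950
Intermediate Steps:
h = -175 (h = (-5)**2*(-7) = 25*(-7) = -175)
h*(7*(-22)) = -1225*(-22) = -175*(-154) = 26950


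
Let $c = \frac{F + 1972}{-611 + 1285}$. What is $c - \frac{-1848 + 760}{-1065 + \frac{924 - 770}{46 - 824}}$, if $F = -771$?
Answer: $\frac{106195197}{139639994} \approx 0.76049$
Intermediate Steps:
$c = \frac{1201}{674}$ ($c = \frac{-771 + 1972}{-611 + 1285} = \frac{1201}{674} \approx 1.7819$)
$c - \frac{-1848 + 760}{-1065 + \frac{924 - 770}{46 - 824}} = \frac{1201}{674} - \frac{-1848 + 760}{-1065 + \frac{924 - 770}{46 - 824}} = \frac{1201}{674} - - \frac{1088}{-1065 + \frac{154}{-778}} = \frac{1201}{674} - - \frac{1088}{-1065 + 154 \left(- \frac{1}{778}\right)} = \frac{1201}{674} - - \frac{1088}{-1065 - \frac{77}{389}} = \frac{1201}{674} - - \frac{1088}{- \frac{414362}{389}} = \frac{1201}{674} - \left(-1088\right) \left(- \frac{389}{414362}\right) = \frac{1201}{674} - \frac{211616}{207181} = \frac{106195197}{139639994}$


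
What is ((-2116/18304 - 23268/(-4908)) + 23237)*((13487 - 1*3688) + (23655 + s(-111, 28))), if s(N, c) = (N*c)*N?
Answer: 8230858791693331/935792 ≈ 8.7956e+9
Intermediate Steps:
s(N, c) = c*N²
((-2116/18304 - 23268/(-4908)) + 23237)*((13487 - 1*3688) + (23655 + s(-111, 28))) = ((-2116/18304 - 23268/(-4908)) + 23237)*((13487 - 1*3688) + (23655 + 28*(-111)²)) = ((-2116*1/18304 - 23268*(-1/4908)) + 23237)*((13487 - 3688) + (23655 + 28*12321)) = ((-529/4576 + 1939/409) + 23237)*(9799 + (23655 + 344988)) = (8656503/1871584 + 23237)*(9799 + 368643) = (43498653911/1871584)*378442 = 8230858791693331/935792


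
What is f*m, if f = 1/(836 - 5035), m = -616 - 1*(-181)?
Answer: 435/4199 ≈ 0.10360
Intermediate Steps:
m = -435 (m = -616 + 181 = -435)
f = -1/4199 (f = 1/(-4199) = -1/4199 ≈ -0.00023815)
f*m = -1/4199*(-435) = 435/4199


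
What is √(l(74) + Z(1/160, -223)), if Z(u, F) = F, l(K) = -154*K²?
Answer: I*√843527 ≈ 918.44*I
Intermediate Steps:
√(l(74) + Z(1/160, -223)) = √(-154*74² - 223) = √(-154*5476 - 223) = √(-843304 - 223) = √(-843527) = I*√843527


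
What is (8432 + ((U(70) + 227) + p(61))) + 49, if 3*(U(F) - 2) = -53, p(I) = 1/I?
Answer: 1590700/183 ≈ 8692.3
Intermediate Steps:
U(F) = -47/3 (U(F) = 2 + (⅓)*(-53) = 2 - 53/3 = -47/3)
(8432 + ((U(70) + 227) + p(61))) + 49 = (8432 + ((-47/3 + 227) + 1/61)) + 49 = (8432 + (634/3 + 1/61)) + 49 = (8432 + 38677/183) + 49 = 1581733/183 + 49 = 1590700/183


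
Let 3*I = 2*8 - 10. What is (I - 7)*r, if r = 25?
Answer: -125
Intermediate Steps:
I = 2 (I = (2*8 - 10)/3 = (16 - 10)/3 = (1/3)*6 = 2)
(I - 7)*r = (2 - 7)*25 = -5*25 = -125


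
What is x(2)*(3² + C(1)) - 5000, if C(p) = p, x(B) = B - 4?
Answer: -5020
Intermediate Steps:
x(B) = -4 + B
x(2)*(3² + C(1)) - 5000 = (-4 + 2)*(3² + 1) - 5000 = -2*(9 + 1) - 5000 = -2*10 - 5000 = -20 - 5000 = -5020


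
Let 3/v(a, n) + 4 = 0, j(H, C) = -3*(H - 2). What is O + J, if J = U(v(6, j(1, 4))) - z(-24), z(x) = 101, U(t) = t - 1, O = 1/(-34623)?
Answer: -14230057/138492 ≈ -102.75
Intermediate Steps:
j(H, C) = 6 - 3*H (j(H, C) = -3*(-2 + H) = 6 - 3*H)
v(a, n) = -¾ (v(a, n) = 3/(-4 + 0) = 3/(-4) = 3*(-¼) = -¾)
O = -1/34623 ≈ -2.8883e-5
U(t) = -1 + t
J = -411/4 (J = (-1 - ¾) - 1*101 = -7/4 - 101 = -411/4 ≈ -102.75)
O + J = -1/34623 - 411/4 = -14230057/138492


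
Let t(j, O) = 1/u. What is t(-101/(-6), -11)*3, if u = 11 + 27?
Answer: 3/38 ≈ 0.078947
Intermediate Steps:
u = 38
t(j, O) = 1/38
t(-101/(-6), -11)*3 = (1/38)*3 = 3/38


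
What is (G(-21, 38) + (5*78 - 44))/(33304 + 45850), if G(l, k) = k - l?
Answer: 405/79154 ≈ 0.0051166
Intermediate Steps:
(G(-21, 38) + (5*78 - 44))/(33304 + 45850) = ((38 - 1*(-21)) + (5*78 - 44))/(33304 + 45850) = ((38 + 21) + (390 - 44))/79154 = (59 + 346)*(1/79154) = 405*(1/79154) = 405/79154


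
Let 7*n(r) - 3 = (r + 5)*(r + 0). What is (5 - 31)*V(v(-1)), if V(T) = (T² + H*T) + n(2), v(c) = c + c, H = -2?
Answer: -1898/7 ≈ -271.14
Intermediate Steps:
n(r) = 3/7 + r*(5 + r)/7 (n(r) = 3/7 + ((r + 5)*(r + 0))/7 = 3/7 + ((5 + r)*r)/7 = 3/7 + (r*(5 + r))/7 = 3/7 + r*(5 + r)/7)
v(c) = 2*c
V(T) = 17/7 + T² - 2*T (V(T) = (T² - 2*T) + (3/7 + (⅐)*2² + (5/7)*2) = (T² - 2*T) + (3/7 + (⅐)*4 + 10/7) = (T² - 2*T) + (3/7 + 4/7 + 10/7) = (T² - 2*T) + 17/7 = 17/7 + T² - 2*T)
(5 - 31)*V(v(-1)) = (5 - 31)*(17/7 + (2*(-1))² - 4*(-1)) = -26*(17/7 + (-2)² - 2*(-2)) = -26*(17/7 + 4 + 4) = -26*73/7 = -1898/7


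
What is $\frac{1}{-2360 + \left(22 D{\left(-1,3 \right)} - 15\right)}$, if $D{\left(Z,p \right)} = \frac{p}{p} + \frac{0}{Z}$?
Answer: $- \frac{1}{2353} \approx -0.00042499$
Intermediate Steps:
$D{\left(Z,p \right)} = 1$ ($D{\left(Z,p \right)} = 1 + 0 = 1$)
$\frac{1}{-2360 + \left(22 D{\left(-1,3 \right)} - 15\right)} = \frac{1}{-2360 + \left(22 \cdot 1 - 15\right)} = \frac{1}{-2360 + \left(22 - 15\right)} = \frac{1}{-2360 + 7} = \frac{1}{-2353} = - \frac{1}{2353}$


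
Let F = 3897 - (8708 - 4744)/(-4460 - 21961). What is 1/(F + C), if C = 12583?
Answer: 26421/435422044 ≈ 6.0679e-5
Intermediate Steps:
F = 102966601/26421 (F = 3897 - 3964/(-26421) = 3897 - 3964*(-1)/26421 = 3897 - 1*(-3964/26421) = 3897 + 3964/26421 = 102966601/26421 ≈ 3897.1)
1/(F + C) = 1/(102966601/26421 + 12583) = 1/(435422044/26421) = 26421/435422044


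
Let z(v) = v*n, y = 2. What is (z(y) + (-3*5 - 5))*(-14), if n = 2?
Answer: 224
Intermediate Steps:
z(v) = 2*v (z(v) = v*2 = 2*v)
(z(y) + (-3*5 - 5))*(-14) = (2*2 + (-3*5 - 5))*(-14) = (4 + (-15 - 5))*(-14) = (4 - 20)*(-14) = -16*(-14) = 224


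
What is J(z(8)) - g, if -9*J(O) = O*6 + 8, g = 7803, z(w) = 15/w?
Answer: -280985/36 ≈ -7805.1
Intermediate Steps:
J(O) = -8/9 - 2*O/3 (J(O) = -(O*6 + 8)/9 = -(6*O + 8)/9 = -(8 + 6*O)/9 = -8/9 - 2*O/3)
J(z(8)) - g = (-8/9 - 10/8) - 1*7803 = (-8/9 - 10/8) - 7803 = (-8/9 - 2/3*15/8) - 7803 = (-8/9 - 5/4) - 7803 = -77/36 - 7803 = -280985/36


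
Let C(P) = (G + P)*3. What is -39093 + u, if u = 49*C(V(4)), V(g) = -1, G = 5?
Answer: -38505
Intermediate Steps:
C(P) = 15 + 3*P (C(P) = (5 + P)*3 = 15 + 3*P)
u = 588 (u = 49*(15 + 3*(-1)) = 49*(15 - 3) = 49*12 = 588)
-39093 + u = -39093 + 588 = -38505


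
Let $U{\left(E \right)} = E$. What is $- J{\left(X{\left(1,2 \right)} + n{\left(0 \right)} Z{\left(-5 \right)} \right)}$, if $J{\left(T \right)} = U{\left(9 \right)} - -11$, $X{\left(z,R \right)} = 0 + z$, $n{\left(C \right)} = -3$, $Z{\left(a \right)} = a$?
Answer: $-20$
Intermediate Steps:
$X{\left(z,R \right)} = z$
$J{\left(T \right)} = 20$ ($J{\left(T \right)} = 9 - -11 = 9 + 11 = 20$)
$- J{\left(X{\left(1,2 \right)} + n{\left(0 \right)} Z{\left(-5 \right)} \right)} = \left(-1\right) 20 = -20$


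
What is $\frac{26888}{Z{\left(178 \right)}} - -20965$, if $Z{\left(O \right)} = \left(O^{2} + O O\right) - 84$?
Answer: $\frac{331693987}{15821} \approx 20965.0$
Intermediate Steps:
$Z{\left(O \right)} = -84 + 2 O^{2}$ ($Z{\left(O \right)} = \left(O^{2} + O^{2}\right) - 84 = 2 O^{2} - 84 = -84 + 2 O^{2}$)
$\frac{26888}{Z{\left(178 \right)}} - -20965 = \frac{26888}{-84 + 2 \cdot 178^{2}} - -20965 = \frac{26888}{-84 + 2 \cdot 31684} + 20965 = \frac{26888}{-84 + 63368} + 20965 = \frac{26888}{63284} + 20965 = 26888 \cdot \frac{1}{63284} + 20965 = \frac{6722}{15821} + 20965 = \frac{331693987}{15821}$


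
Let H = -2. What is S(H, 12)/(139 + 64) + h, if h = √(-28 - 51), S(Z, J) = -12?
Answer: -12/203 + I*√79 ≈ -0.059113 + 8.8882*I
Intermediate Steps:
h = I*√79 (h = √(-79) = I*√79 ≈ 8.8882*I)
S(H, 12)/(139 + 64) + h = -12/(139 + 64) + I*√79 = -12/203 + I*√79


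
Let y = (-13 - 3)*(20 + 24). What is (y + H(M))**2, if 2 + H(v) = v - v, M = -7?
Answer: 498436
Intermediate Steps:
H(v) = -2 (H(v) = -2 + (v - v) = -2 + 0 = -2)
y = -704 (y = -16*44 = -704)
(y + H(M))**2 = (-704 - 2)**2 = (-706)**2 = 498436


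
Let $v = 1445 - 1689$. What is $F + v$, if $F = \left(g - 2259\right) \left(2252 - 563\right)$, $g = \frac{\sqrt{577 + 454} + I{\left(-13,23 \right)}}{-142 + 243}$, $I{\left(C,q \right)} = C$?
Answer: $- \frac{385407152}{101} + \frac{1689 \sqrt{1031}}{101} \approx -3.8154 \cdot 10^{6}$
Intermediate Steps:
$g = - \frac{13}{101} + \frac{\sqrt{1031}}{101}$ ($g = \frac{\sqrt{577 + 454} - 13}{-142 + 243} = \frac{\sqrt{1031} - 13}{101} = \left(-13 + \sqrt{1031}\right) \frac{1}{101} = - \frac{13}{101} + \frac{\sqrt{1031}}{101} \approx 0.1892$)
$v = -244$
$F = - \frac{385382508}{101} + \frac{1689 \sqrt{1031}}{101}$ ($F = \left(\left(- \frac{13}{101} + \frac{\sqrt{1031}}{101}\right) - 2259\right) \left(2252 - 563\right) = \left(- \frac{228172}{101} + \frac{\sqrt{1031}}{101}\right) 1689 = - \frac{385382508}{101} + \frac{1689 \sqrt{1031}}{101} \approx -3.8151 \cdot 10^{6}$)
$F + v = \left(- \frac{385382508}{101} + \frac{1689 \sqrt{1031}}{101}\right) - 244 = - \frac{385407152}{101} + \frac{1689 \sqrt{1031}}{101}$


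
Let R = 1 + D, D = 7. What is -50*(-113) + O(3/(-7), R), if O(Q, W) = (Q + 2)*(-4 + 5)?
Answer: 39561/7 ≈ 5651.6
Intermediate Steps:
R = 8 (R = 1 + 7 = 8)
O(Q, W) = 2 + Q (O(Q, W) = (2 + Q)*1 = 2 + Q)
-50*(-113) + O(3/(-7), R) = -50*(-113) + (2 + 3/(-7)) = 5650 + (2 + 3*(-1/7)) = 5650 + (2 - 3/7) = 5650 + 11/7 = 39561/7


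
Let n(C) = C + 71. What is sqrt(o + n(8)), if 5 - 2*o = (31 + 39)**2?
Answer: I*sqrt(9474)/2 ≈ 48.667*I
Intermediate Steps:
o = -4895/2 (o = 5/2 - (31 + 39)**2/2 = 5/2 - 1/2*70**2 = 5/2 - 1/2*4900 = 5/2 - 2450 = -4895/2 ≈ -2447.5)
n(C) = 71 + C
sqrt(o + n(8)) = sqrt(-4895/2 + (71 + 8)) = sqrt(-4895/2 + 79) = sqrt(-4737/2) = I*sqrt(9474)/2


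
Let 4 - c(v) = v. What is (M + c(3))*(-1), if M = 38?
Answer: -39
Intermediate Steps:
c(v) = 4 - v
(M + c(3))*(-1) = (38 + (4 - 1*3))*(-1) = (38 + (4 - 3))*(-1) = (38 + 1)*(-1) = 39*(-1) = -39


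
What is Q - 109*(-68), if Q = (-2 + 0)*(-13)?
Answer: 7438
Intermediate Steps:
Q = 26 (Q = -2*(-13) = 26)
Q - 109*(-68) = 26 - 109*(-68) = 26 + 7412 = 7438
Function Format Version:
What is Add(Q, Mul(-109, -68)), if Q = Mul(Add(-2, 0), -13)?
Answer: 7438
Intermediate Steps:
Q = 26 (Q = Mul(-2, -13) = 26)
Add(Q, Mul(-109, -68)) = Add(26, Mul(-109, -68)) = Add(26, 7412) = 7438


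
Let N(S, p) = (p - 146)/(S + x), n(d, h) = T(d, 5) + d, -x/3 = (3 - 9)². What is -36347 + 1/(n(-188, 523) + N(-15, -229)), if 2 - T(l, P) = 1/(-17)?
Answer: -4633370869/127476 ≈ -36347.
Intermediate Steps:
x = -108 (x = -3*(3 - 9)² = -3*(-6)² = -3*36 = -108)
T(l, P) = 35/17 (T(l, P) = 2 - 1/(-17) = 2 - 1*(-1/17) = 2 + 1/17 = 35/17)
n(d, h) = 35/17 + d
N(S, p) = (-146 + p)/(-108 + S) (N(S, p) = (p - 146)/(S - 108) = (-146 + p)/(-108 + S))
-36347 + 1/(n(-188, 523) + N(-15, -229)) = -36347 + 1/((35/17 - 188) + (-146 - 229)/(-108 - 15)) = -36347 + 1/(-3161/17 - 375/(-123)) = -36347 + 1/(-3161/17 - 1/123*(-375)) = -36347 + 1/(-3161/17 + 125/41) = -36347 + 1/(-127476/697) = -36347 - 697/127476 = -4633370869/127476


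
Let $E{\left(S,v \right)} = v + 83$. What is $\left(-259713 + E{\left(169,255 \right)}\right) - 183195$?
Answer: $-442570$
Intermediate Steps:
$E{\left(S,v \right)} = 83 + v$
$\left(-259713 + E{\left(169,255 \right)}\right) - 183195 = \left(-259713 + \left(83 + 255\right)\right) - 183195 = \left(-259713 + 338\right) - 183195 = -259375 - 183195 = -442570$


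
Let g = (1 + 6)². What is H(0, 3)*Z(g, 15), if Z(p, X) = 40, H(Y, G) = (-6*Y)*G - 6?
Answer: -240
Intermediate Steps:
H(Y, G) = -6 - 6*G*Y (H(Y, G) = -6*G*Y - 6 = -6 - 6*G*Y)
g = 49 (g = 7² = 49)
H(0, 3)*Z(g, 15) = (-6 - 6*3*0)*40 = (-6 + 0)*40 = -6*40 = -240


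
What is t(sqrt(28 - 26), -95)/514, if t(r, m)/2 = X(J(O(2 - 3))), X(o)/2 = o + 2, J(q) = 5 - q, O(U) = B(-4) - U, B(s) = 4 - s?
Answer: -4/257 ≈ -0.015564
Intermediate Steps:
O(U) = 8 - U (O(U) = (4 - 1*(-4)) - U = (4 + 4) - U = 8 - U)
X(o) = 4 + 2*o (X(o) = 2*(o + 2) = 2*(2 + o) = 4 + 2*o)
t(r, m) = -8 (t(r, m) = 2*(4 + 2*(5 - (8 - (2 - 3)))) = 2*(4 + 2*(5 - (8 - 1*(-1)))) = 2*(4 + 2*(5 - (8 + 1))) = 2*(4 + 2*(5 - 1*9)) = 2*(4 + 2*(5 - 9)) = 2*(4 + 2*(-4)) = 2*(4 - 8) = 2*(-4) = -8)
t(sqrt(28 - 26), -95)/514 = -8/514 = -8*1/514 = -4/257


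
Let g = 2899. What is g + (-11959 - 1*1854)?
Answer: -10914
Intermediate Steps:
g + (-11959 - 1*1854) = 2899 + (-11959 - 1*1854) = 2899 + (-11959 - 1854) = 2899 - 13813 = -10914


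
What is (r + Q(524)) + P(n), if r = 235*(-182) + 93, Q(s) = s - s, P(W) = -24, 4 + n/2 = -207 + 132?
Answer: -42701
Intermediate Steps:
n = -158 (n = -8 + 2*(-207 + 132) = -8 + 2*(-75) = -8 - 150 = -158)
Q(s) = 0
r = -42677 (r = -42770 + 93 = -42677)
(r + Q(524)) + P(n) = (-42677 + 0) - 24 = -42677 - 24 = -42701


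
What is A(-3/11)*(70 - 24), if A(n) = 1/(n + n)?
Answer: -253/3 ≈ -84.333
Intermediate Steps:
A(n) = 1/(2*n)
A(-3/11)*(70 - 24) = (1/(2*((-3/11))))*(70 - 24) = (1/(2*((-3*1/11))))*46 = (1/(2*(-3/11)))*46 = ((1/2)*(-11/3))*46 = -11/6*46 = -253/3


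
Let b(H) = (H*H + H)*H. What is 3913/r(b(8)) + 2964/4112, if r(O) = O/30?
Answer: 5045989/24672 ≈ 204.52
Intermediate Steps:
b(H) = H*(H + H²) (b(H) = (H² + H)*H = (H + H²)*H = H*(H + H²))
r(O) = O/30 (r(O) = O*(1/30) = O/30)
3913/r(b(8)) + 2964/4112 = 3913/(((8²*(1 + 8))/30)) + 2964/4112 = 3913/(((64*9)/30)) + 2964*(1/4112) = 3913/(((1/30)*576)) + 741/1028 = 3913/(96/5) + 741/1028 = 3913*(5/96) + 741/1028 = 19565/96 + 741/1028 = 5045989/24672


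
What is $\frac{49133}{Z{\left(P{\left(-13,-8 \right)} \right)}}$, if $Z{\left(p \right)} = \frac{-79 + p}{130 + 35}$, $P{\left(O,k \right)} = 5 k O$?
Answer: $\frac{386045}{21} \approx 18383.0$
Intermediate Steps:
$P{\left(O,k \right)} = 5 O k$
$Z{\left(p \right)} = - \frac{79}{165} + \frac{p}{165}$ ($Z{\left(p \right)} = \frac{-79 + p}{165} = \left(-79 + p\right) \frac{1}{165} = - \frac{79}{165} + \frac{p}{165}$)
$\frac{49133}{Z{\left(P{\left(-13,-8 \right)} \right)}} = \frac{49133}{- \frac{79}{165} + \frac{5 \left(-13\right) \left(-8\right)}{165}} = \frac{49133}{- \frac{79}{165} + \frac{1}{165} \cdot 520} = \frac{49133}{- \frac{79}{165} + \frac{104}{33}} = \frac{49133}{\frac{147}{55}} = 49133 \cdot \frac{55}{147} = \frac{386045}{21}$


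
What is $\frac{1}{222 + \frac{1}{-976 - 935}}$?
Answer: $\frac{1911}{424241} \approx 0.0045045$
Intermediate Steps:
$\frac{1}{222 + \frac{1}{-976 - 935}} = \frac{1}{222 + \frac{1}{-1911}} = \frac{1}{222 - \frac{1}{1911}} = \frac{1}{\frac{424241}{1911}} = \frac{1911}{424241}$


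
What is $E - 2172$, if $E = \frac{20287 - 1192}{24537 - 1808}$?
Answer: $- \frac{49348293}{22729} \approx -2171.2$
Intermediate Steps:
$E = \frac{19095}{22729} \approx 0.84012$
$E - 2172 = \frac{19095}{22729} - 2172 = - \frac{49348293}{22729}$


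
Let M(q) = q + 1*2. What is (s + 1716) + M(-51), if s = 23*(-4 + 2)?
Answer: 1621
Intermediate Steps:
s = -46 (s = 23*(-2) = -46)
M(q) = 2 + q (M(q) = q + 2 = 2 + q)
(s + 1716) + M(-51) = (-46 + 1716) + (2 - 51) = 1670 - 49 = 1621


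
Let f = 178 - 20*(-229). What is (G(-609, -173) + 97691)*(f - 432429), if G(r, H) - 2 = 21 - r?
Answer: -42049895733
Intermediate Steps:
G(r, H) = 23 - r (G(r, H) = 2 + (21 - r) = 23 - r)
f = 4758 (f = 178 + 4580 = 4758)
(G(-609, -173) + 97691)*(f - 432429) = ((23 - 1*(-609)) + 97691)*(4758 - 432429) = ((23 + 609) + 97691)*(-427671) = (632 + 97691)*(-427671) = 98323*(-427671) = -42049895733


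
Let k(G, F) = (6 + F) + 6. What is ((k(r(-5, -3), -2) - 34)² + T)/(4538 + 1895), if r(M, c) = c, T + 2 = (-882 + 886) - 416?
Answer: 162/6433 ≈ 0.025183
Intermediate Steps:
T = -414 (T = -2 + ((-882 + 886) - 416) = -2 + (4 - 416) = -2 - 412 = -414)
k(G, F) = 12 + F
((k(r(-5, -3), -2) - 34)² + T)/(4538 + 1895) = (((12 - 2) - 34)² - 414)/(4538 + 1895) = ((10 - 34)² - 414)/6433 = ((-24)² - 414)*(1/6433) = (576 - 414)*(1/6433) = 162*(1/6433) = 162/6433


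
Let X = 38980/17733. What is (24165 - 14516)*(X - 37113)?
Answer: -6349870357001/17733 ≈ -3.5808e+8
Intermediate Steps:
X = 38980/17733 (X = 38980*(1/17733) = 38980/17733 ≈ 2.1982)
(24165 - 14516)*(X - 37113) = (24165 - 14516)*(38980/17733 - 37113) = 9649*(-658085849/17733) = -6349870357001/17733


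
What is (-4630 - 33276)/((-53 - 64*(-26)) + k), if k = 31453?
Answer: -18953/16532 ≈ -1.1464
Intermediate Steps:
(-4630 - 33276)/((-53 - 64*(-26)) + k) = (-4630 - 33276)/((-53 - 64*(-26)) + 31453) = -37906/((-53 + 1664) + 31453) = -37906/(1611 + 31453) = -37906/33064 = -37906*1/33064 = -18953/16532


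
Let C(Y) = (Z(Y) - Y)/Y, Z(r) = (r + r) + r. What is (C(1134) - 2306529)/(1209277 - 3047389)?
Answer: 2306527/1838112 ≈ 1.2548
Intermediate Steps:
Z(r) = 3*r (Z(r) = 2*r + r = 3*r)
C(Y) = 2 (C(Y) = (3*Y - Y)/Y = (2*Y)/Y = 2)
(C(1134) - 2306529)/(1209277 - 3047389) = (2 - 2306529)/(1209277 - 3047389) = -2306527/(-1838112) = -2306527*(-1/1838112) = 2306527/1838112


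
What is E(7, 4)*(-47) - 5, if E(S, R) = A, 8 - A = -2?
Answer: -475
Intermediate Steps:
A = 10 (A = 8 - 1*(-2) = 8 + 2 = 10)
E(S, R) = 10
E(7, 4)*(-47) - 5 = 10*(-47) - 5 = -470 - 5 = -475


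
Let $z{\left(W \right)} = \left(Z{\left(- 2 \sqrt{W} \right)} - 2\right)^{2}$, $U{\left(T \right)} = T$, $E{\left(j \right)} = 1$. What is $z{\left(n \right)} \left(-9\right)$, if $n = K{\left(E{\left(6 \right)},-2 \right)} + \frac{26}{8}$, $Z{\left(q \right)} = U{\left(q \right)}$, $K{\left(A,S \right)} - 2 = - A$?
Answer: $-189 - 36 \sqrt{17} \approx -337.43$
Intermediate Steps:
$K{\left(A,S \right)} = 2 - A$
$Z{\left(q \right)} = q$
$n = \frac{17}{4}$ ($n = \left(2 - 1\right) + \frac{26}{8} = \left(2 - 1\right) + 26 \cdot \frac{1}{8} = 1 + \frac{13}{4} = \frac{17}{4} \approx 4.25$)
$z{\left(W \right)} = \left(-2 - 2 \sqrt{W}\right)^{2}$ ($z{\left(W \right)} = \left(- 2 \sqrt{W} - 2\right)^{2} = \left(-2 - 2 \sqrt{W}\right)^{2}$)
$z{\left(n \right)} \left(-9\right) = 4 \left(1 + \sqrt{\frac{17}{4}}\right)^{2} \left(-9\right) = 4 \left(1 + \frac{\sqrt{17}}{2}\right)^{2} \left(-9\right) = - 36 \left(1 + \frac{\sqrt{17}}{2}\right)^{2}$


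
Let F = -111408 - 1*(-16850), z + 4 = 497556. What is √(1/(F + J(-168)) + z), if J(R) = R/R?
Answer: √4448625492147891/94557 ≈ 705.37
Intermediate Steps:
z = 497552 (z = -4 + 497556 = 497552)
J(R) = 1
F = -94558 (F = -111408 + 16850 = -94558)
√(1/(F + J(-168)) + z) = √(1/(-94558 + 1) + 497552) = √(1/(-94557) + 497552) = √(-1/94557 + 497552) = √(47047024463/94557) = √4448625492147891/94557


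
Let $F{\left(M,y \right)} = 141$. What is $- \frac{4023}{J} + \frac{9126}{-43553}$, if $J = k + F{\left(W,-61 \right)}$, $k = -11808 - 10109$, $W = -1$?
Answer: $- \frac{23514057}{948410128} \approx -0.024793$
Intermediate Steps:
$k = -21917$ ($k = -11808 - 10109 = -21917$)
$J = -21776$ ($J = -21917 + 141 = -21776$)
$- \frac{4023}{J} + \frac{9126}{-43553} = - \frac{4023}{-21776} + \frac{9126}{-43553} = \left(-4023\right) \left(- \frac{1}{21776}\right) + 9126 \left(- \frac{1}{43553}\right) = \frac{4023}{21776} - \frac{9126}{43553} = - \frac{23514057}{948410128}$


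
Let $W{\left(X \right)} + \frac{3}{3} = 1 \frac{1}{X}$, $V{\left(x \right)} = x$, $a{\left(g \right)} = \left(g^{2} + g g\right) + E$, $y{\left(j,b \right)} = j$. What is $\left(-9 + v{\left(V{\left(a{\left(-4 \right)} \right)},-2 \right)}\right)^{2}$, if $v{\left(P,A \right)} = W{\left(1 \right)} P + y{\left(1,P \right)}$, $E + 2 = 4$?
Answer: $64$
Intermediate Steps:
$E = 2$ ($E = -2 + 4 = 2$)
$a{\left(g \right)} = 2 + 2 g^{2}$ ($a{\left(g \right)} = \left(g^{2} + g g\right) + 2 = \left(g^{2} + g^{2}\right) + 2 = 2 g^{2} + 2 = 2 + 2 g^{2}$)
$W{\left(X \right)} = -1 + \frac{1}{X}$ ($W{\left(X \right)} = -1 + 1 \frac{1}{X} = -1 + \frac{1}{X}$)
$v{\left(P,A \right)} = 1$ ($v{\left(P,A \right)} = \frac{1 - 1}{1} P + 1 = 1 \left(1 - 1\right) P + 1 = 1 \cdot 0 P + 1 = 0 P + 1 = 0 + 1 = 1$)
$\left(-9 + v{\left(V{\left(a{\left(-4 \right)} \right)},-2 \right)}\right)^{2} = \left(-9 + 1\right)^{2} = \left(-8\right)^{2} = 64$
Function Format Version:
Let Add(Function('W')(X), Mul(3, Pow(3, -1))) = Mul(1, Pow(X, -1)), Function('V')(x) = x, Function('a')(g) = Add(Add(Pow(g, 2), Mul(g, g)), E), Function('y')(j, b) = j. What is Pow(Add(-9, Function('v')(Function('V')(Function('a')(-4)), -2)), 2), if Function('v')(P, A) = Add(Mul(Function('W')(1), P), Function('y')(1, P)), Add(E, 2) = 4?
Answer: 64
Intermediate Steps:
E = 2 (E = Add(-2, 4) = 2)
Function('a')(g) = Add(2, Mul(2, Pow(g, 2))) (Function('a')(g) = Add(Add(Pow(g, 2), Mul(g, g)), 2) = Add(Add(Pow(g, 2), Pow(g, 2)), 2) = Add(Mul(2, Pow(g, 2)), 2) = Add(2, Mul(2, Pow(g, 2))))
Function('W')(X) = Add(-1, Pow(X, -1)) (Function('W')(X) = Add(-1, Mul(1, Pow(X, -1))) = Add(-1, Pow(X, -1)))
Function('v')(P, A) = 1 (Function('v')(P, A) = Add(Mul(Mul(Pow(1, -1), Add(1, Mul(-1, 1))), P), 1) = Add(Mul(Mul(1, Add(1, -1)), P), 1) = Add(Mul(Mul(1, 0), P), 1) = Add(Mul(0, P), 1) = Add(0, 1) = 1)
Pow(Add(-9, Function('v')(Function('V')(Function('a')(-4)), -2)), 2) = Pow(Add(-9, 1), 2) = Pow(-8, 2) = 64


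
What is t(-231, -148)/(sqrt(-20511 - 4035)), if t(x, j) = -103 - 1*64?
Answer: 167*I*sqrt(24546)/24546 ≈ 1.0659*I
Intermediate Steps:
t(x, j) = -167 (t(x, j) = -103 - 64 = -167)
t(-231, -148)/(sqrt(-20511 - 4035)) = -167/sqrt(-20511 - 4035) = -167*(-I*sqrt(24546)/24546) = -(-167)*I*sqrt(24546)/24546 = 167*I*sqrt(24546)/24546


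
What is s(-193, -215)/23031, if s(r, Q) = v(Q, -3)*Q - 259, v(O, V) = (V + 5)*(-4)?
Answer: 487/7677 ≈ 0.063436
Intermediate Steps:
v(O, V) = -20 - 4*V (v(O, V) = (5 + V)*(-4) = -20 - 4*V)
s(r, Q) = -259 - 8*Q (s(r, Q) = (-20 - 4*(-3))*Q - 259 = (-20 + 12)*Q - 259 = -8*Q - 259 = -259 - 8*Q)
s(-193, -215)/23031 = (-259 - 8*(-215))/23031 = (-259 + 1720)*(1/23031) = 1461*(1/23031) = 487/7677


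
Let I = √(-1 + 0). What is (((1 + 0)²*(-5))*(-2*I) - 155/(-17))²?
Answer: -4875/289 + 3100*I/17 ≈ -16.868 + 182.35*I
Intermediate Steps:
I
(((1 + 0)²*(-5))*(-2*I) - 155/(-17))² = ((1²*(-5))*(-2*I) - 155*(-1/17))² = ((1*(-5))*(-2*I) + 155/17)² = (-(-10)*I + 155/17)² = (10*I + 155/17)² = (155/17 + 10*I)²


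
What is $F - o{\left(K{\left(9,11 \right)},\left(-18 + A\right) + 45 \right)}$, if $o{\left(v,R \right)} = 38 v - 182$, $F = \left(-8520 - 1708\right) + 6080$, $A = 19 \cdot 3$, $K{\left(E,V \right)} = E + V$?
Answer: $-4726$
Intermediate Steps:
$A = 57$
$F = -4148$ ($F = -10228 + 6080 = -4148$)
$o{\left(v,R \right)} = -182 + 38 v$
$F - o{\left(K{\left(9,11 \right)},\left(-18 + A\right) + 45 \right)} = -4148 - \left(-182 + 38 \left(9 + 11\right)\right) = -4148 - \left(-182 + 38 \cdot 20\right) = -4148 - \left(-182 + 760\right) = -4148 - 578 = -4726$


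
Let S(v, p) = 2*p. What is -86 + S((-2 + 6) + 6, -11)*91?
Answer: -2088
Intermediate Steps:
-86 + S((-2 + 6) + 6, -11)*91 = -86 + (2*(-11))*91 = -86 - 22*91 = -86 - 2002 = -2088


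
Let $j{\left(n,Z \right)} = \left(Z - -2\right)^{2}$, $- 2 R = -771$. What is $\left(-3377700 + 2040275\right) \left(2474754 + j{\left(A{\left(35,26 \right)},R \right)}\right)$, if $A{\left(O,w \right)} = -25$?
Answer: $- \frac{14042482364425}{4} \approx -3.5106 \cdot 10^{12}$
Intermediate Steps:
$R = \frac{771}{2}$ ($R = \left(- \frac{1}{2}\right) \left(-771\right) = \frac{771}{2} \approx 385.5$)
$j{\left(n,Z \right)} = \left(2 + Z\right)^{2}$ ($j{\left(n,Z \right)} = \left(Z + \left(-7 + 9\right)\right)^{2} = \left(Z + 2\right)^{2} = \left(2 + Z\right)^{2}$)
$\left(-3377700 + 2040275\right) \left(2474754 + j{\left(A{\left(35,26 \right)},R \right)}\right) = \left(-3377700 + 2040275\right) \left(2474754 + \left(2 + \frac{771}{2}\right)^{2}\right) = - 1337425 \left(2474754 + \left(\frac{775}{2}\right)^{2}\right) = - 1337425 \left(2474754 + \frac{600625}{4}\right) = \left(-1337425\right) \frac{10499641}{4} = - \frac{14042482364425}{4}$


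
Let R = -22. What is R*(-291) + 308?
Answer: 6710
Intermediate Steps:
R*(-291) + 308 = -22*(-291) + 308 = 6402 + 308 = 6710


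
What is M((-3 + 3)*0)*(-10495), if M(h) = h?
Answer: 0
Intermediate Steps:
M((-3 + 3)*0)*(-10495) = ((-3 + 3)*0)*(-10495) = (0*0)*(-10495) = 0*(-10495) = 0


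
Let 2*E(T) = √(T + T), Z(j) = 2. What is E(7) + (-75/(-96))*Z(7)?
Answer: 25/16 + √14/2 ≈ 3.4333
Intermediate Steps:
E(T) = √2*√T/2 (E(T) = √(T + T)/2 = √(2*T)/2 = (√2*√T)/2 = √2*√T/2)
E(7) + (-75/(-96))*Z(7) = √2*√7/2 - 75/(-96)*2 = √14/2 - 75*(-1/96)*2 = √14/2 + (25/32)*2 = √14/2 + 25/16 = 25/16 + √14/2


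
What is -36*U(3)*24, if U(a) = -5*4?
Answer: 17280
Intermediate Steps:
U(a) = -20
-36*U(3)*24 = -36*(-20)*24 = 720*24 = 17280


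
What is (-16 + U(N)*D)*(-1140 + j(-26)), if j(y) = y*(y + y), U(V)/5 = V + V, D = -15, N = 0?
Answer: -3392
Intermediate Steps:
U(V) = 10*V (U(V) = 5*(V + V) = 5*(2*V) = 10*V)
j(y) = 2*y² (j(y) = y*(2*y) = 2*y²)
(-16 + U(N)*D)*(-1140 + j(-26)) = (-16 + (10*0)*(-15))*(-1140 + 2*(-26)²) = (-16 + 0*(-15))*(-1140 + 2*676) = (-16 + 0)*(-1140 + 1352) = -16*212 = -3392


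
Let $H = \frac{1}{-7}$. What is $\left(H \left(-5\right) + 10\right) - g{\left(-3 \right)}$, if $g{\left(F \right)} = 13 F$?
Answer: $\frac{348}{7} \approx 49.714$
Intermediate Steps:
$H = - \frac{1}{7} \approx -0.14286$
$\left(H \left(-5\right) + 10\right) - g{\left(-3 \right)} = \left(\left(- \frac{1}{7}\right) \left(-5\right) + 10\right) - 13 \left(-3\right) = \left(\frac{5}{7} + 10\right) - -39 = \frac{75}{7} + 39 = \frac{348}{7}$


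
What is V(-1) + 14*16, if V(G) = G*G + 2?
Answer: 227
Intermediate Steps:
V(G) = 2 + G² (V(G) = G² + 2 = 2 + G²)
V(-1) + 14*16 = (2 + (-1)²) + 14*16 = (2 + 1) + 224 = 3 + 224 = 227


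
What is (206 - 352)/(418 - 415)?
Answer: -146/3 ≈ -48.667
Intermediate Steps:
(206 - 352)/(418 - 415) = -146/3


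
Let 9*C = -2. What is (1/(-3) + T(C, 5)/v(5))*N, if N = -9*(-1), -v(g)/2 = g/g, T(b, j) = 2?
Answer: -12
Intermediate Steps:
C = -2/9 (C = (1/9)*(-2) = -2/9 ≈ -0.22222)
v(g) = -2 (v(g) = -2*g/g = -2*1 = -2)
N = 9
(1/(-3) + T(C, 5)/v(5))*N = (1/(-3) + 2/(-2))*9 = (1*(-1/3) + 2*(-1/2))*9 = (-1/3 - 1)*9 = -4/3*9 = -12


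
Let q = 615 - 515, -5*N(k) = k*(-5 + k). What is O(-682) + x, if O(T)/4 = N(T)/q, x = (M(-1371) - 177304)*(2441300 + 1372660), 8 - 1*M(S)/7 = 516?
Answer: -86224101168534/125 ≈ -6.8979e+11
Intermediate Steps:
M(S) = -3556 (M(S) = 56 - 7*516 = 56 - 3612 = -3556)
N(k) = -k*(-5 + k)/5
q = 100
x = -689792805600 (x = (-3556 - 177304)*(2441300 + 1372660) = -180860*3813960 = -689792805600)
O(T) = T*(5 - T)/125 (O(T) = 4*((T*(5 - T)/5)/100) = 4*((T*(5 - T)/5)*(1/100)) = 4*(T*(5 - T)/500) = T*(5 - T)/125)
O(-682) + x = (1/125)*(-682)*(5 - 1*(-682)) - 689792805600 = (1/125)*(-682)*(5 + 682) - 689792805600 = (1/125)*(-682)*687 - 689792805600 = -468534/125 - 689792805600 = -86224101168534/125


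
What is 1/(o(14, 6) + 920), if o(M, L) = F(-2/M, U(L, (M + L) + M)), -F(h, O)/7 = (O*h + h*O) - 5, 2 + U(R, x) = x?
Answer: 1/1019 ≈ 0.00098135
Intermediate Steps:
U(R, x) = -2 + x
F(h, O) = 35 - 14*O*h (F(h, O) = -7*((O*h + h*O) - 5) = -7*((O*h + O*h) - 5) = -7*(2*O*h - 5) = -7*(-5 + 2*O*h) = 35 - 14*O*h)
o(M, L) = 35 + 28*(-2 + L + 2*M)/M (o(M, L) = 35 - 14*(-2 + ((M + L) + M))*(-2/M) = 35 - 14*(-2 + ((L + M) + M))*(-2/M) = 35 - 14*(-2 + (L + 2*M))*(-2/M) = 35 - 14*(-2 + L + 2*M)*(-2/M) = 35 + 28*(-2 + L + 2*M)/M)
1/(o(14, 6) + 920) = 1/(7*(-8 + 4*6 + 13*14)/14 + 920) = 1/(7*(1/14)*(-8 + 24 + 182) + 920) = 1/(7*(1/14)*198 + 920) = 1/(99 + 920) = 1/1019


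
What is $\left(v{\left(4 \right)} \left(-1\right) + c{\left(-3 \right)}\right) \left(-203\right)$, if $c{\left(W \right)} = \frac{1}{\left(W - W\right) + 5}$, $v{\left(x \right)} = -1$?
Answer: $- \frac{1218}{5} \approx -243.6$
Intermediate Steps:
$c{\left(W \right)} = \frac{1}{5}$ ($c{\left(W \right)} = \frac{1}{0 + 5} = \frac{1}{5}$)
$\left(v{\left(4 \right)} \left(-1\right) + c{\left(-3 \right)}\right) \left(-203\right) = \left(\left(-1\right) \left(-1\right) + \frac{1}{5}\right) \left(-203\right) = \left(1 + \frac{1}{5}\right) \left(-203\right) = \frac{6}{5} \left(-203\right) = - \frac{1218}{5}$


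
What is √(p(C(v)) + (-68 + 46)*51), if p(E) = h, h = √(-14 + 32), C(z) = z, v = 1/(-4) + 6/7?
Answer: √(-1122 + 3*√2) ≈ 33.433*I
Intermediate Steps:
v = 17/28 (v = 1*(-¼) + 6*(⅐) = -¼ + 6/7 = 17/28 ≈ 0.60714)
h = 3*√2 (h = √18 = 3*√2 ≈ 4.2426)
p(E) = 3*√2
√(p(C(v)) + (-68 + 46)*51) = √(3*√2 + (-68 + 46)*51) = √(3*√2 - 22*51) = √(3*√2 - 1122) = √(-1122 + 3*√2)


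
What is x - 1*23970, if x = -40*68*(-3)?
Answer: -15810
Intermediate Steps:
x = 8160 (x = -2720*(-3) = 8160)
x - 1*23970 = 8160 - 1*23970 = 8160 - 23970 = -15810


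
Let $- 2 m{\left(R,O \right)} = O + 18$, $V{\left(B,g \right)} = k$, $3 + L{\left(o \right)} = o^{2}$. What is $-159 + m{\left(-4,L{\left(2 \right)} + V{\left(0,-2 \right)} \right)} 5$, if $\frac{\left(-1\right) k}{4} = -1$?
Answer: $- \frac{433}{2} \approx -216.5$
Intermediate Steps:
$L{\left(o \right)} = -3 + o^{2}$
$k = 4$ ($k = \left(-4\right) \left(-1\right) = 4$)
$V{\left(B,g \right)} = 4$
$m{\left(R,O \right)} = -9 - \frac{O}{2}$ ($m{\left(R,O \right)} = - \frac{O + 18}{2} = - \frac{18 + O}{2} = -9 - \frac{O}{2}$)
$-159 + m{\left(-4,L{\left(2 \right)} + V{\left(0,-2 \right)} \right)} 5 = -159 + \left(-9 - \frac{\left(-3 + 2^{2}\right) + 4}{2}\right) 5 = -159 + \left(-9 - \frac{\left(-3 + 4\right) + 4}{2}\right) 5 = -159 + \left(-9 - \frac{1 + 4}{2}\right) 5 = -159 + \left(-9 - \frac{5}{2}\right) 5 = -159 - \frac{115}{2} = - \frac{433}{2}$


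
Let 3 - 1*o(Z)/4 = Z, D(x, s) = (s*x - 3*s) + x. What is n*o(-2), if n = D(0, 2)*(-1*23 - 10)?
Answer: 3960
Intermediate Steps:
D(x, s) = x - 3*s + s*x (D(x, s) = (-3*s + s*x) + x = x - 3*s + s*x)
o(Z) = 12 - 4*Z
n = 198 (n = (0 - 3*2 + 2*0)*(-1*23 - 10) = (0 - 6 + 0)*(-23 - 10) = -6*(-33) = 198)
n*o(-2) = 198*(12 - 4*(-2)) = 198*(12 + 8) = 198*20 = 3960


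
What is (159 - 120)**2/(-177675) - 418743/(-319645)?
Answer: 4927598832/3786195025 ≈ 1.3015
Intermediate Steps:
(159 - 120)**2/(-177675) - 418743/(-319645) = 39**2*(-1/177675) - 418743*(-1/319645) = 1521*(-1/177675) + 418743/319645 = -507/59225 + 418743/319645 = 4927598832/3786195025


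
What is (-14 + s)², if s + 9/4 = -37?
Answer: 45369/16 ≈ 2835.6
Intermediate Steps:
s = -157/4 (s = -9/4 - 37 = -157/4 ≈ -39.250)
(-14 + s)² = (-14 - 157/4)² = (-213/4)² = 45369/16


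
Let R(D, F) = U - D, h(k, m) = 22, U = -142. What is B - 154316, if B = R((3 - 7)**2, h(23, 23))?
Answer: -154474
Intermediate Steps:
R(D, F) = -142 - D
B = -158 (B = -142 - (3 - 7)**2 = -142 - 1*(-4)**2 = -142 - 1*16 = -142 - 16 = -158)
B - 154316 = -158 - 154316 = -154474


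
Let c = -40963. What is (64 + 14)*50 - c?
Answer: 44863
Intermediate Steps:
(64 + 14)*50 - c = (64 + 14)*50 - 1*(-40963) = 78*50 + 40963 = 3900 + 40963 = 44863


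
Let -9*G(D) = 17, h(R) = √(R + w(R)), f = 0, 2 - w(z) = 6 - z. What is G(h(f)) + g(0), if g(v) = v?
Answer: -17/9 ≈ -1.8889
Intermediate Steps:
w(z) = -4 + z (w(z) = 2 - (6 - z) = 2 + (-6 + z) = -4 + z)
h(R) = √(-4 + 2*R) (h(R) = √(R + (-4 + R)) = √(-4 + 2*R))
G(D) = -17/9 (G(D) = -⅑*17 = -17/9)
G(h(f)) + g(0) = -17/9 + 0 = -17/9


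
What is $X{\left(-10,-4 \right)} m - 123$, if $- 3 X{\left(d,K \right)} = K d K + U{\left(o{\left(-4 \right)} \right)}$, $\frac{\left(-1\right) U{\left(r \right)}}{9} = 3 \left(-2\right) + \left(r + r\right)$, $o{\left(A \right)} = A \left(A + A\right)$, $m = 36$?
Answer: $8061$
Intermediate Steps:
$o{\left(A \right)} = 2 A^{2}$ ($o{\left(A \right)} = A 2 A = 2 A^{2}$)
$U{\left(r \right)} = 54 - 18 r$ ($U{\left(r \right)} = - 9 \left(3 \left(-2\right) + \left(r + r\right)\right) = - 9 \left(-6 + 2 r\right) = 54 - 18 r$)
$X{\left(d,K \right)} = 174 - \frac{d K^{2}}{3}$ ($X{\left(d,K \right)} = - \frac{K d K + \left(54 - 18 \cdot 2 \left(-4\right)^{2}\right)}{3} = - \frac{d K^{2} + \left(54 - 18 \cdot 2 \cdot 16\right)}{3} = - \frac{d K^{2} + \left(54 - 576\right)}{3} = - \frac{d K^{2} - 522}{3} = - \frac{-522 + d K^{2}}{3} = 174 - \frac{d K^{2}}{3}$)
$X{\left(-10,-4 \right)} m - 123 = \left(174 - - \frac{10 \left(-4\right)^{2}}{3}\right) 36 - 123 = \left(174 - \left(- \frac{10}{3}\right) 16\right) 36 - 123 = \left(174 + \frac{160}{3}\right) 36 - 123 = \frac{682}{3} \cdot 36 - 123 = 8184 - 123 = 8061$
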